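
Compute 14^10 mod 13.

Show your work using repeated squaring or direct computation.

Step 1: Compute 14^10 mod 13 step by step, reducing modulo 13 at each step.
  14^1 mod 13 = 1
  14^2 mod 13 = (1 * 14) mod 13 = 1
  14^3 mod 13 = (1 * 14) mod 13 = 1
  14^4 mod 13 = (1 * 14) mod 13 = 1
  14^5 mod 13 = (1 * 14) mod 13 = 1
  14^6 mod 13 = (1 * 14) mod 13 = 1
  14^7 mod 13 = (1 * 14) mod 13 = 1
  14^8 mod 13 = (1 * 14) mod 13 = 1
  14^9 mod 13 = (1 * 14) mod 13 = 1
  14^10 mod 13 = (1 * 14) mod 13 = 1
Step 2: Result = 1.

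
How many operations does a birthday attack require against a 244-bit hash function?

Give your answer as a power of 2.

Step 1: The birthday paradox gives collision probability ~50% after sqrt(2^n) = 2^(n/2) hashes.
Step 2: For 244-bit output: 2^(244/2) = 2^122.
Step 3: Approximately 2^122 hash computations needed.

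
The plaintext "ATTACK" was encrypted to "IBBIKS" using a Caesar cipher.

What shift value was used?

Step 1: Compare first letters: A (position 0) -> I (position 8).
Step 2: Shift = (8 - 0) mod 26 = 8.
The shift value is 8.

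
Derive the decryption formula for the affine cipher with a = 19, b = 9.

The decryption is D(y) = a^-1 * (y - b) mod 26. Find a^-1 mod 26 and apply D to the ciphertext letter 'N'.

Step 1: Find a^-1, the modular inverse of 19 mod 26.
Step 2: We need 19 * a^-1 = 1 (mod 26).
Step 3: 19 * 11 = 209 = 8 * 26 + 1, so a^-1 = 11.
Step 4: D(y) = 11(y - 9) mod 26.
Step 5: Apply to 'N' (y = 13): D(13) = 11 * (13 - 9) mod 26 = 11 * 4 mod 26 = 18 -> 'S'.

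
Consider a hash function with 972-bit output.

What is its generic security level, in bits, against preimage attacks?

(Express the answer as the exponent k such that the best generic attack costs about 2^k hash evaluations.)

Step 1: The hash has a 972-bit output.
Step 2: Preimage resistance means: given a digest h(x), it should be infeasible to find any input that hashes to it.
With a 972-bit output there are 2^972 possible digests, so a generic brute-force preimage search costs about 2^972 evaluations.
Step 3: Security level = 972 bits.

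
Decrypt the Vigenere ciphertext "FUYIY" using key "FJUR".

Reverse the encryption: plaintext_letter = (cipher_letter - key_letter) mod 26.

Step 1: Extend key: FJURF
Step 2: Decrypt each letter (c - k) mod 26:
  F(5) - F(5) = (5-5) mod 26 = 0 = A
  U(20) - J(9) = (20-9) mod 26 = 11 = L
  Y(24) - U(20) = (24-20) mod 26 = 4 = E
  I(8) - R(17) = (8-17) mod 26 = 17 = R
  Y(24) - F(5) = (24-5) mod 26 = 19 = T
Plaintext: ALERT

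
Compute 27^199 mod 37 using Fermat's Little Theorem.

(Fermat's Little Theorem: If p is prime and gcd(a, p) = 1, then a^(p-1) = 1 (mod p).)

Step 1: Since 37 is prime, by Fermat's Little Theorem: 27^36 = 1 (mod 37).
Step 2: Reduce exponent: 199 mod 36 = 19.
Step 3: So 27^199 = 27^19 (mod 37).
Step 4: 27^19 mod 37 = 27.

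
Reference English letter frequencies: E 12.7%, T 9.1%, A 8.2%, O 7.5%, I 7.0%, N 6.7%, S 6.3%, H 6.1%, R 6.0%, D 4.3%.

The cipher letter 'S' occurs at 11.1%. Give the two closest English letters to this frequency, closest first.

Step 1: Observed frequency of 'S' is 11.1%.
Step 2: Compute distances to each reference frequency and sort:
  E (12.7%): difference = 1.6% <-- BEST
  T (9.1%): difference = 2.0% <-- RUNNER-UP
  A (8.2%): difference = 2.9%
  O (7.5%): difference = 3.6%
  I (7.0%): difference = 4.1%
Step 3: Most likely is 'E' (12.7%, diff 1.6%); second most likely is 'T' (9.1%, diff 2.0%).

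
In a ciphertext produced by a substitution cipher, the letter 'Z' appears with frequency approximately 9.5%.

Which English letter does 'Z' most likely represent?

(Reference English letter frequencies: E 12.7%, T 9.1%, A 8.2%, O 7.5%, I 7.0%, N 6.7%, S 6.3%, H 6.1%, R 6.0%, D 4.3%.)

Step 1: The observed frequency is 9.5%.
Step 2: Compare with English frequencies:
  E: 12.7% (difference: 3.2%)
  T: 9.1% (difference: 0.4%) <-- closest
  A: 8.2% (difference: 1.3%)
  O: 7.5% (difference: 2.0%)
  I: 7.0% (difference: 2.5%)
  N: 6.7% (difference: 2.8%)
  S: 6.3% (difference: 3.2%)
  H: 6.1% (difference: 3.4%)
  R: 6.0% (difference: 3.5%)
  D: 4.3% (difference: 5.2%)
Step 3: 'Z' most likely represents 'T' (frequency 9.1%).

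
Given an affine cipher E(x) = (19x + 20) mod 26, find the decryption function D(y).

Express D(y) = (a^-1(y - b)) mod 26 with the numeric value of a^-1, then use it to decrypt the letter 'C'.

Step 1: Find a^-1, the modular inverse of 19 mod 26.
Step 2: We need 19 * a^-1 = 1 (mod 26).
Step 3: 19 * 11 = 209 = 8 * 26 + 1, so a^-1 = 11.
Step 4: D(y) = 11(y - 20) mod 26.
Step 5: Apply to 'C' (y = 2): D(2) = 11 * (2 - 20) mod 26 = 11 * -18 mod 26 = 10 -> 'K'.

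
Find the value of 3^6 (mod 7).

Step 1: Compute 3^6 mod 7 step by step, reducing modulo 7 at each step.
  3^1 mod 7 = 3
  3^2 mod 7 = (3 * 3) mod 7 = 2
  3^3 mod 7 = (2 * 3) mod 7 = 6
  3^4 mod 7 = (6 * 3) mod 7 = 4
  3^5 mod 7 = (4 * 3) mod 7 = 5
  3^6 mod 7 = (5 * 3) mod 7 = 1
Step 2: Result = 1.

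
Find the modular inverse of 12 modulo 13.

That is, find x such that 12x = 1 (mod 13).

Step 1: We need x such that 12 * x = 1 (mod 13).
Step 2: Using the extended Euclidean algorithm or trial:
  12 * 12 = 144 = 11 * 13 + 1.
Step 3: Since 144 mod 13 = 1, the inverse is x = 12.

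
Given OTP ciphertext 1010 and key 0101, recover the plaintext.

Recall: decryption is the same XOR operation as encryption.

Step 1: XOR ciphertext with key:
  Ciphertext: 1010
  Key:        0101
  XOR:        1111
Step 2: Plaintext = 1111 = 15 in decimal.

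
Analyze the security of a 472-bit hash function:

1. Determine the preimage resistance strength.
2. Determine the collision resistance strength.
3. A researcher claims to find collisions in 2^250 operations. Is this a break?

Step 1: Preimage resistance requires brute-force of 2^472 operations.
Step 2: Collision resistance (birthday bound) = 2^(472/2) = 2^236.
Step 3: The claimed attack costs 2^250 operations.
Step 4: Since 2^250 >= 2^236, the claimed attack is no faster than the generic birthday attack, so this does not break collision resistance.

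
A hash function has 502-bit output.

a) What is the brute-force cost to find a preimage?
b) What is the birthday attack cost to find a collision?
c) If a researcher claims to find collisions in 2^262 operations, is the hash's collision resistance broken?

Step 1: Preimage resistance requires brute-force of 2^502 operations.
Step 2: Collision resistance (birthday bound) = 2^(502/2) = 2^251.
Step 3: The claimed attack costs 2^262 operations.
Step 4: Since 2^262 >= 2^251, the claimed attack is no faster than the generic birthday attack, so this does not break collision resistance.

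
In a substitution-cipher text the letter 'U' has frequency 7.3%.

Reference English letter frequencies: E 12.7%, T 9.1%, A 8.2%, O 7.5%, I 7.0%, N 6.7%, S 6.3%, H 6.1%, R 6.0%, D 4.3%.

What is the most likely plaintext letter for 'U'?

Step 1: The observed frequency is 7.3%.
Step 2: Compare with English frequencies:
  E: 12.7% (difference: 5.4%)
  T: 9.1% (difference: 1.8%)
  A: 8.2% (difference: 0.9%)
  O: 7.5% (difference: 0.2%) <-- closest
  I: 7.0% (difference: 0.3%)
  N: 6.7% (difference: 0.6%)
  S: 6.3% (difference: 1.0%)
  H: 6.1% (difference: 1.2%)
  R: 6.0% (difference: 1.3%)
  D: 4.3% (difference: 3.0%)
Step 3: 'U' most likely represents 'O' (frequency 7.5%).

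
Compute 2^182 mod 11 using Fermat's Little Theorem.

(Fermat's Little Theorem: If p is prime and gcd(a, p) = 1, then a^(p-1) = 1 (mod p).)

Step 1: Since 11 is prime, by Fermat's Little Theorem: 2^10 = 1 (mod 11).
Step 2: Reduce exponent: 182 mod 10 = 2.
Step 3: So 2^182 = 2^2 (mod 11).
Step 4: 2^2 mod 11 = 4.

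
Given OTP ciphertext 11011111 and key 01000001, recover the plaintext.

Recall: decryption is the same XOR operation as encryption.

Step 1: XOR ciphertext with key:
  Ciphertext: 11011111
  Key:        01000001
  XOR:        10011110
Step 2: Plaintext = 10011110 = 158 in decimal.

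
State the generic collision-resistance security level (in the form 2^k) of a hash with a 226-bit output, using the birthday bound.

Step 1: The birthday paradox gives collision probability ~50% after sqrt(2^n) = 2^(n/2) hashes.
Step 2: For 226-bit output: 2^(226/2) = 2^113.
Step 3: Approximately 2^113 hash computations needed.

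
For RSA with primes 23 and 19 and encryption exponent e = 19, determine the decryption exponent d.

Step 1: n = 23 * 19 = 437.
Step 2: phi(n) = 22 * 18 = 396.
Step 3: Find d such that 19 * d = 1 (mod 396).
Step 4: d = 19^(-1) mod 396 = 271.
Verification: 19 * 271 = 5149 = 13 * 396 + 1.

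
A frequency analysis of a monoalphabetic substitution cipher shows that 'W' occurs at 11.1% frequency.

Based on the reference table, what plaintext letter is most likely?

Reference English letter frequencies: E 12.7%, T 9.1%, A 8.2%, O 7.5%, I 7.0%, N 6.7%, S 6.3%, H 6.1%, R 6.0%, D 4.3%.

Step 1: The observed frequency is 11.1%.
Step 2: Compare with English frequencies:
  E: 12.7% (difference: 1.6%) <-- closest
  T: 9.1% (difference: 2.0%)
  A: 8.2% (difference: 2.9%)
  O: 7.5% (difference: 3.6%)
  I: 7.0% (difference: 4.1%)
  N: 6.7% (difference: 4.4%)
  S: 6.3% (difference: 4.8%)
  H: 6.1% (difference: 5.0%)
  R: 6.0% (difference: 5.1%)
  D: 4.3% (difference: 6.8%)
Step 3: 'W' most likely represents 'E' (frequency 12.7%).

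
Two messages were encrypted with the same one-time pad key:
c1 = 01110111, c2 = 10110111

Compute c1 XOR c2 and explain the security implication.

Step 1: c1 XOR c2 = (m1 XOR k) XOR (m2 XOR k).
Step 2: By XOR associativity/commutativity: = m1 XOR m2 XOR k XOR k = m1 XOR m2.
Step 3: 01110111 XOR 10110111 = 11000000 = 192.
Step 4: The key cancels out! An attacker learns m1 XOR m2 = 192, revealing the relationship between plaintexts.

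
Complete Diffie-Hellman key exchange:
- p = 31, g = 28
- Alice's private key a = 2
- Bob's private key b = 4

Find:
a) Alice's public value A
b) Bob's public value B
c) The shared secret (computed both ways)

Step 1: A = g^a mod p = 28^2 mod 31 = 9.
Step 2: B = g^b mod p = 28^4 mod 31 = 19.
Step 3: Alice computes s = B^a mod p = 19^2 mod 31 = 20.
Step 4: Bob computes s = A^b mod p = 9^4 mod 31 = 20.
Both sides agree: shared secret = 20.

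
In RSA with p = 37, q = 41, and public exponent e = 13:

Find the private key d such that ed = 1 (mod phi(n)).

Step 1: n = 37 * 41 = 1517.
Step 2: phi(n) = 36 * 40 = 1440.
Step 3: Find d such that 13 * d = 1 (mod 1440).
Step 4: d = 13^(-1) mod 1440 = 997.
Verification: 13 * 997 = 12961 = 9 * 1440 + 1.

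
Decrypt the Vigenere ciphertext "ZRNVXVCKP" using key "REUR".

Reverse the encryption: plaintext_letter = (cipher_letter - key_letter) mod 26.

Step 1: Extend key: REURREURR
Step 2: Decrypt each letter (c - k) mod 26:
  Z(25) - R(17) = (25-17) mod 26 = 8 = I
  R(17) - E(4) = (17-4) mod 26 = 13 = N
  N(13) - U(20) = (13-20) mod 26 = 19 = T
  V(21) - R(17) = (21-17) mod 26 = 4 = E
  X(23) - R(17) = (23-17) mod 26 = 6 = G
  V(21) - E(4) = (21-4) mod 26 = 17 = R
  C(2) - U(20) = (2-20) mod 26 = 8 = I
  K(10) - R(17) = (10-17) mod 26 = 19 = T
  P(15) - R(17) = (15-17) mod 26 = 24 = Y
Plaintext: INTEGRITY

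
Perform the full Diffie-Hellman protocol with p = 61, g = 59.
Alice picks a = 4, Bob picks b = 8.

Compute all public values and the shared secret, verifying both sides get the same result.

Step 1: A = g^a mod p = 59^4 mod 61 = 16.
Step 2: B = g^b mod p = 59^8 mod 61 = 12.
Step 3: Alice computes s = B^a mod p = 12^4 mod 61 = 57.
Step 4: Bob computes s = A^b mod p = 16^8 mod 61 = 57.
Both sides agree: shared secret = 57.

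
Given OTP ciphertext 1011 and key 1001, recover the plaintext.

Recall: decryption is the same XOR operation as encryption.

Step 1: XOR ciphertext with key:
  Ciphertext: 1011
  Key:        1001
  XOR:        0010
Step 2: Plaintext = 0010 = 2 in decimal.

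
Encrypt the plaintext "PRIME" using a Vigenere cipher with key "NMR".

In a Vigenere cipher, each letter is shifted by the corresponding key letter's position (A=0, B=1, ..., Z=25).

Step 1: Repeat key to match plaintext length:
  Plaintext: PRIME
  Key:       NMRNM
Step 2: Encrypt each letter:
  P(15) + N(13) = (15+13) mod 26 = 2 = C
  R(17) + M(12) = (17+12) mod 26 = 3 = D
  I(8) + R(17) = (8+17) mod 26 = 25 = Z
  M(12) + N(13) = (12+13) mod 26 = 25 = Z
  E(4) + M(12) = (4+12) mod 26 = 16 = Q
Ciphertext: CDZZQ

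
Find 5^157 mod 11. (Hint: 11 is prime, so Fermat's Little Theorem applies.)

Step 1: Since 11 is prime, by Fermat's Little Theorem: 5^10 = 1 (mod 11).
Step 2: Reduce exponent: 157 mod 10 = 7.
Step 3: So 5^157 = 5^7 (mod 11).
Step 4: 5^7 mod 11 = 3.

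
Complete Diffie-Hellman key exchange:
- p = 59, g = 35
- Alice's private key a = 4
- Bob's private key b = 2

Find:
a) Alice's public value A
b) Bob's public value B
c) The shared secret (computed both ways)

Step 1: A = g^a mod p = 35^4 mod 59 = 19.
Step 2: B = g^b mod p = 35^2 mod 59 = 45.
Step 3: Alice computes s = B^a mod p = 45^4 mod 59 = 7.
Step 4: Bob computes s = A^b mod p = 19^2 mod 59 = 7.
Both sides agree: shared secret = 7.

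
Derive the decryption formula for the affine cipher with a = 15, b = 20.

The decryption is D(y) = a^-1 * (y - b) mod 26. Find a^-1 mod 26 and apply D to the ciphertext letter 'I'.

Step 1: Find a^-1, the modular inverse of 15 mod 26.
Step 2: We need 15 * a^-1 = 1 (mod 26).
Step 3: 15 * 7 = 105 = 4 * 26 + 1, so a^-1 = 7.
Step 4: D(y) = 7(y - 20) mod 26.
Step 5: Apply to 'I' (y = 8): D(8) = 7 * (8 - 20) mod 26 = 7 * -12 mod 26 = 20 -> 'U'.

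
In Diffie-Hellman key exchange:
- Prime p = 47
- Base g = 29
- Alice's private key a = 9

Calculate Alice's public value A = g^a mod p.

Step 1: A = g^a mod p = 29^9 mod 47.
  29^1 mod 47 = 29
  29^2 mod 47 = (29 * 29) mod 47 = 42
  29^3 mod 47 = (42 * 29) mod 47 = 43
  29^4 mod 47 = (43 * 29) mod 47 = 25
  29^5 mod 47 = (25 * 29) mod 47 = 20
  29^6 mod 47 = (20 * 29) mod 47 = 16
  29^7 mod 47 = (16 * 29) mod 47 = 41
  29^8 mod 47 = (41 * 29) mod 47 = 14
  29^9 mod 47 = (14 * 29) mod 47 = 30
Result: A = 30.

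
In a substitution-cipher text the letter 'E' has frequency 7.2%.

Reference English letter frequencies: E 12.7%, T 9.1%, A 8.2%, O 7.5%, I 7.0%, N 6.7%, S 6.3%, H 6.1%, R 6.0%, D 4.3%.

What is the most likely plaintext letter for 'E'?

Step 1: The observed frequency is 7.2%.
Step 2: Compare with English frequencies:
  E: 12.7% (difference: 5.5%)
  T: 9.1% (difference: 1.9%)
  A: 8.2% (difference: 1.0%)
  O: 7.5% (difference: 0.3%)
  I: 7.0% (difference: 0.2%) <-- closest
  N: 6.7% (difference: 0.5%)
  S: 6.3% (difference: 0.9%)
  H: 6.1% (difference: 1.1%)
  R: 6.0% (difference: 1.2%)
  D: 4.3% (difference: 2.9%)
Step 3: 'E' most likely represents 'I' (frequency 7.0%).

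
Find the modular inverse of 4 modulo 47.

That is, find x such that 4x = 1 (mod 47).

Step 1: We need x such that 4 * x = 1 (mod 47).
Step 2: Using the extended Euclidean algorithm or trial:
  4 * 12 = 48 = 1 * 47 + 1.
Step 3: Since 48 mod 47 = 1, the inverse is x = 12.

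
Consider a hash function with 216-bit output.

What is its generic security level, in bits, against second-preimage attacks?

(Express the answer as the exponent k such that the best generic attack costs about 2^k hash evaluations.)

Step 1: The hash has a 216-bit output.
Step 2: Second-preimage resistance means: given a specific input x, it should be infeasible to find a different y with h(y) = h(x).
With a 216-bit output, a generic search for a second preimage costs about 2^216 evaluations (each trial matches the fixed target with probability 2^-216).
Step 3: Security level = 216 bits.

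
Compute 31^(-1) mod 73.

Step 1: We need x such that 31 * x = 1 (mod 73).
Step 2: Using the extended Euclidean algorithm or trial:
  31 * 33 = 1023 = 14 * 73 + 1.
Step 3: Since 1023 mod 73 = 1, the inverse is x = 33.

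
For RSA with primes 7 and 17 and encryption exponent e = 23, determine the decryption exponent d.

Step 1: n = 7 * 17 = 119.
Step 2: phi(n) = 6 * 16 = 96.
Step 3: Find d such that 23 * d = 1 (mod 96).
Step 4: d = 23^(-1) mod 96 = 71.
Verification: 23 * 71 = 1633 = 17 * 96 + 1.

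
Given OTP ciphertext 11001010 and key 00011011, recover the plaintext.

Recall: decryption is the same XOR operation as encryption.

Step 1: XOR ciphertext with key:
  Ciphertext: 11001010
  Key:        00011011
  XOR:        11010001
Step 2: Plaintext = 11010001 = 209 in decimal.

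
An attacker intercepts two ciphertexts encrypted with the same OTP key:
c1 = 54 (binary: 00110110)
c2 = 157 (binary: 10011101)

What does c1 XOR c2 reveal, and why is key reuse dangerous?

Step 1: c1 XOR c2 = (m1 XOR k) XOR (m2 XOR k).
Step 2: By XOR associativity/commutativity: = m1 XOR m2 XOR k XOR k = m1 XOR m2.
Step 3: 00110110 XOR 10011101 = 10101011 = 171.
Step 4: The key cancels out! An attacker learns m1 XOR m2 = 171, revealing the relationship between plaintexts.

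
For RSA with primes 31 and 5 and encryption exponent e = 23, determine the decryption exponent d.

Step 1: n = 31 * 5 = 155.
Step 2: phi(n) = 30 * 4 = 120.
Step 3: Find d such that 23 * d = 1 (mod 120).
Step 4: d = 23^(-1) mod 120 = 47.
Verification: 23 * 47 = 1081 = 9 * 120 + 1.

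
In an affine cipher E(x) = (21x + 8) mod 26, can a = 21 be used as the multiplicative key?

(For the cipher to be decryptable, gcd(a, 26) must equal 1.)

Step 1: Compute gcd(21, 26).
Step 2: gcd(21, 26) = 1.
Since gcd = 1, 21 is coprime with 26, so it is a valid key.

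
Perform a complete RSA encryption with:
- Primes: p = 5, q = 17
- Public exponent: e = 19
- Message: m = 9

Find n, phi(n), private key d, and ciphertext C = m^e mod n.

Step 1: n = 5 * 17 = 85.
Step 2: phi(n) = (5-1)(17-1) = 4 * 16 = 64.
Step 3: Find d = 19^(-1) mod 64 = 27.
  Verify: 19 * 27 = 513 = 1 (mod 64).
Step 4: C = 9^19 mod 85 = 49.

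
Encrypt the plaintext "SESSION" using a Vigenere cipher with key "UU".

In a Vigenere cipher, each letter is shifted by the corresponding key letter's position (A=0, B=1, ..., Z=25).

Step 1: Repeat key to match plaintext length:
  Plaintext: SESSION
  Key:       UUUUUUU
Step 2: Encrypt each letter:
  S(18) + U(20) = (18+20) mod 26 = 12 = M
  E(4) + U(20) = (4+20) mod 26 = 24 = Y
  S(18) + U(20) = (18+20) mod 26 = 12 = M
  S(18) + U(20) = (18+20) mod 26 = 12 = M
  I(8) + U(20) = (8+20) mod 26 = 2 = C
  O(14) + U(20) = (14+20) mod 26 = 8 = I
  N(13) + U(20) = (13+20) mod 26 = 7 = H
Ciphertext: MYMMCIH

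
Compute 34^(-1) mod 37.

Step 1: We need x such that 34 * x = 1 (mod 37).
Step 2: Using the extended Euclidean algorithm or trial:
  34 * 12 = 408 = 11 * 37 + 1.
Step 3: Since 408 mod 37 = 1, the inverse is x = 12.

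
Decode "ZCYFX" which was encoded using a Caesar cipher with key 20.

Step 1: Reverse the shift by subtracting 20 from each letter position.
  Z (position 25) -> position (25-20) mod 26 = 5 -> F
  C (position 2) -> position (2-20) mod 26 = 8 -> I
  Y (position 24) -> position (24-20) mod 26 = 4 -> E
  F (position 5) -> position (5-20) mod 26 = 11 -> L
  X (position 23) -> position (23-20) mod 26 = 3 -> D
Decrypted message: FIELD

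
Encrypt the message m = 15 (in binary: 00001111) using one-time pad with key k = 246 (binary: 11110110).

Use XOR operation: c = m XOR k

Step 1: Write out the XOR operation bit by bit:
  Message: 00001111
  Key:     11110110
  XOR:     11111001
Step 2: Convert to decimal: 11111001 = 249.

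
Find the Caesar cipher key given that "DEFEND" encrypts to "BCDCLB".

Step 1: Compare first letters: D (position 3) -> B (position 1).
Step 2: Shift = (1 - 3) mod 26 = 24.
The shift value is 24.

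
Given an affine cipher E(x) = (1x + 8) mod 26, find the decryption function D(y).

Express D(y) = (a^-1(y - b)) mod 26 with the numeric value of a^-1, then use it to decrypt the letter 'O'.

Step 1: Find a^-1, the modular inverse of 1 mod 26.
Step 2: We need 1 * a^-1 = 1 (mod 26).
Step 3: 1 * 1 = 1 = 0 * 26 + 1, so a^-1 = 1.
Step 4: D(y) = 1(y - 8) mod 26.
Step 5: Apply to 'O' (y = 14): D(14) = 1 * (14 - 8) mod 26 = 1 * 6 mod 26 = 6 -> 'G'.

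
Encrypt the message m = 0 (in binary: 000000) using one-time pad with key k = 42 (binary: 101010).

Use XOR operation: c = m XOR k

Step 1: Write out the XOR operation bit by bit:
  Message: 000000
  Key:     101010
  XOR:     101010
Step 2: Convert to decimal: 101010 = 42.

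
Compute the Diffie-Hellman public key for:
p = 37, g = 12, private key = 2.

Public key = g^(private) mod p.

Step 1: A = g^a mod p = 12^2 mod 37.
  12^1 mod 37 = 12
  12^2 mod 37 = (12 * 12) mod 37 = 33
Result: A = 33.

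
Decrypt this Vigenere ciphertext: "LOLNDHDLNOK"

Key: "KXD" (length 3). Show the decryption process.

Step 1: Key 'KXD' has length 3. Extended key: KXDKXDKXDKX
Step 2: Decrypt each position:
  L(11) - K(10) = 1 = B
  O(14) - X(23) = 17 = R
  L(11) - D(3) = 8 = I
  N(13) - K(10) = 3 = D
  D(3) - X(23) = 6 = G
  H(7) - D(3) = 4 = E
  D(3) - K(10) = 19 = T
  L(11) - X(23) = 14 = O
  N(13) - D(3) = 10 = K
  O(14) - K(10) = 4 = E
  K(10) - X(23) = 13 = N
Plaintext: BRIDGETOKEN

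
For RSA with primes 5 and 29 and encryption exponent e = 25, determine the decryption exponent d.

Step 1: n = 5 * 29 = 145.
Step 2: phi(n) = 4 * 28 = 112.
Step 3: Find d such that 25 * d = 1 (mod 112).
Step 4: d = 25^(-1) mod 112 = 9.
Verification: 25 * 9 = 225 = 2 * 112 + 1.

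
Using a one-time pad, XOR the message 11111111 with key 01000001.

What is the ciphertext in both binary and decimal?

Step 1: Write out the XOR operation bit by bit:
  Message: 11111111
  Key:     01000001
  XOR:     10111110
Step 2: Convert to decimal: 10111110 = 190.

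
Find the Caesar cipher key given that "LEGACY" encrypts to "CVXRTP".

Step 1: Compare first letters: L (position 11) -> C (position 2).
Step 2: Shift = (2 - 11) mod 26 = 17.
The shift value is 17.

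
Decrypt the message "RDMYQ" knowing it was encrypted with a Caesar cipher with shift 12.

Step 1: Reverse the shift by subtracting 12 from each letter position.
  R (position 17) -> position (17-12) mod 26 = 5 -> F
  D (position 3) -> position (3-12) mod 26 = 17 -> R
  M (position 12) -> position (12-12) mod 26 = 0 -> A
  Y (position 24) -> position (24-12) mod 26 = 12 -> M
  Q (position 16) -> position (16-12) mod 26 = 4 -> E
Decrypted message: FRAME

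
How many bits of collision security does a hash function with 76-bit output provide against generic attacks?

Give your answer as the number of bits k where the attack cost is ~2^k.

Step 1: The hash has a 76-bit output.
Step 2: Collision resistance means it should be infeasible to find any x != y with h(x) = h(y).
By the birthday bound, a generic collision search succeeds after about sqrt(2^76) = 2^(76/2) = 2^38 evaluations.
Step 3: Security level = 38 bits.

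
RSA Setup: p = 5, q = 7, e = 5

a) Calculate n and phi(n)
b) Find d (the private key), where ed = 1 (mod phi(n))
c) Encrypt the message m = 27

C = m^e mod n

Step 1: n = 5 * 7 = 35.
Step 2: phi(n) = (5-1)(7-1) = 4 * 6 = 24.
Step 3: Find d = 5^(-1) mod 24 = 5.
  Verify: 5 * 5 = 25 = 1 (mod 24).
Step 4: C = 27^5 mod 35 = 27.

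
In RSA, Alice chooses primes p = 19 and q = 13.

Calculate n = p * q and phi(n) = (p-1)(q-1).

Step 1: n = p * q = 19 * 13 = 247.
Step 2: phi(n) = (p-1)(q-1) = 18 * 12 = 216.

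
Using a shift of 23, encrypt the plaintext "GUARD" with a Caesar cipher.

Step 1: For each letter, shift forward by 23 positions (mod 26).
  G (position 6) -> position (6+23) mod 26 = 3 -> D
  U (position 20) -> position (20+23) mod 26 = 17 -> R
  A (position 0) -> position (0+23) mod 26 = 23 -> X
  R (position 17) -> position (17+23) mod 26 = 14 -> O
  D (position 3) -> position (3+23) mod 26 = 0 -> A
Result: DRXOA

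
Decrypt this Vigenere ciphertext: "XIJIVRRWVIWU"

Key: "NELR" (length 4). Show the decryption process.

Step 1: Key 'NELR' has length 4. Extended key: NELRNELRNELR
Step 2: Decrypt each position:
  X(23) - N(13) = 10 = K
  I(8) - E(4) = 4 = E
  J(9) - L(11) = 24 = Y
  I(8) - R(17) = 17 = R
  V(21) - N(13) = 8 = I
  R(17) - E(4) = 13 = N
  R(17) - L(11) = 6 = G
  W(22) - R(17) = 5 = F
  V(21) - N(13) = 8 = I
  I(8) - E(4) = 4 = E
  W(22) - L(11) = 11 = L
  U(20) - R(17) = 3 = D
Plaintext: KEYRINGFIELD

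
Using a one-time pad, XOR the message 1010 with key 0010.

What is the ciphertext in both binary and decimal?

Step 1: Write out the XOR operation bit by bit:
  Message: 1010
  Key:     0010
  XOR:     1000
Step 2: Convert to decimal: 1000 = 8.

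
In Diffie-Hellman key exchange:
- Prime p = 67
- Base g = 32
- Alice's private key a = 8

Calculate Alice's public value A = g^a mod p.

Step 1: A = g^a mod p = 32^8 mod 67.
  32^1 mod 67 = 32
  32^2 mod 67 = (32 * 32) mod 67 = 19
  32^3 mod 67 = (19 * 32) mod 67 = 5
  32^4 mod 67 = (5 * 32) mod 67 = 26
  32^5 mod 67 = (26 * 32) mod 67 = 28
  32^6 mod 67 = (28 * 32) mod 67 = 25
  32^7 mod 67 = (25 * 32) mod 67 = 63
  32^8 mod 67 = (63 * 32) mod 67 = 6
Result: A = 6.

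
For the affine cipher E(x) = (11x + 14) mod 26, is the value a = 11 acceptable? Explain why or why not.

Step 1: Compute gcd(11, 26).
Step 2: gcd(11, 26) = 1.
Since gcd = 1, 11 is coprime with 26, so it is a valid key.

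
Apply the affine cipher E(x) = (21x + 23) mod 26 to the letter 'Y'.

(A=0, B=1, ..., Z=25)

Step 1: Convert 'Y' to number: x = 24.
Step 2: E(24) = (21 * 24 + 23) mod 26 = 527 mod 26 = 7.
Step 3: Convert 7 back to letter: H.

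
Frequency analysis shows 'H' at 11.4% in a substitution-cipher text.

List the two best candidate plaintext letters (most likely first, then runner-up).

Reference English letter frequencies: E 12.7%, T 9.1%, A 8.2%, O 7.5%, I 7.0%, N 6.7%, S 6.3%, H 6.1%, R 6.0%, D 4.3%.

Step 1: Observed frequency of 'H' is 11.4%.
Step 2: Compute distances to each reference frequency and sort:
  E (12.7%): difference = 1.3% <-- BEST
  T (9.1%): difference = 2.3% <-- RUNNER-UP
  A (8.2%): difference = 3.2%
  O (7.5%): difference = 3.9%
  I (7.0%): difference = 4.4%
Step 3: Most likely is 'E' (12.7%, diff 1.3%); second most likely is 'T' (9.1%, diff 2.3%).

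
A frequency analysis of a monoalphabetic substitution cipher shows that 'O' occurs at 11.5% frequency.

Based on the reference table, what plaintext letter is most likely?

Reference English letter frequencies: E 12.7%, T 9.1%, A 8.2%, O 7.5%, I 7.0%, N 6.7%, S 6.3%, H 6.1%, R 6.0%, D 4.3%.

Step 1: The observed frequency is 11.5%.
Step 2: Compare with English frequencies:
  E: 12.7% (difference: 1.2%) <-- closest
  T: 9.1% (difference: 2.4%)
  A: 8.2% (difference: 3.3%)
  O: 7.5% (difference: 4.0%)
  I: 7.0% (difference: 4.5%)
  N: 6.7% (difference: 4.8%)
  S: 6.3% (difference: 5.2%)
  H: 6.1% (difference: 5.4%)
  R: 6.0% (difference: 5.5%)
  D: 4.3% (difference: 7.2%)
Step 3: 'O' most likely represents 'E' (frequency 12.7%).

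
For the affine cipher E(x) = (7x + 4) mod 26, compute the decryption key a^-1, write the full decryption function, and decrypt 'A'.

Step 1: Find a^-1, the modular inverse of 7 mod 26.
Step 2: We need 7 * a^-1 = 1 (mod 26).
Step 3: 7 * 15 = 105 = 4 * 26 + 1, so a^-1 = 15.
Step 4: D(y) = 15(y - 4) mod 26.
Step 5: Apply to 'A' (y = 0): D(0) = 15 * (0 - 4) mod 26 = 15 * -4 mod 26 = 18 -> 'S'.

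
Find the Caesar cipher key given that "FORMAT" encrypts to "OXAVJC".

Step 1: Compare first letters: F (position 5) -> O (position 14).
Step 2: Shift = (14 - 5) mod 26 = 9.
The shift value is 9.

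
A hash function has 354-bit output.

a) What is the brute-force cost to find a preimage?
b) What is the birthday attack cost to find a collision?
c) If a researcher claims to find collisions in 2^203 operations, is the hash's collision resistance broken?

Step 1: Preimage resistance requires brute-force of 2^354 operations.
Step 2: Collision resistance (birthday bound) = 2^(354/2) = 2^177.
Step 3: The claimed attack costs 2^203 operations.
Step 4: Since 2^203 >= 2^177, the claimed attack is no faster than the generic birthday attack, so this does not break collision resistance.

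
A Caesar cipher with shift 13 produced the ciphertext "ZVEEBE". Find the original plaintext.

Step 1: Reverse the shift by subtracting 13 from each letter position.
  Z (position 25) -> position (25-13) mod 26 = 12 -> M
  V (position 21) -> position (21-13) mod 26 = 8 -> I
  E (position 4) -> position (4-13) mod 26 = 17 -> R
  E (position 4) -> position (4-13) mod 26 = 17 -> R
  B (position 1) -> position (1-13) mod 26 = 14 -> O
  E (position 4) -> position (4-13) mod 26 = 17 -> R
Decrypted message: MIRROR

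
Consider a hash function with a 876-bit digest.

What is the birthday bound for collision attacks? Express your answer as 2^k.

Step 1: The birthday paradox gives collision probability ~50% after sqrt(2^n) = 2^(n/2) hashes.
Step 2: For 876-bit output: 2^(876/2) = 2^438.
Step 3: Approximately 2^438 hash computations needed.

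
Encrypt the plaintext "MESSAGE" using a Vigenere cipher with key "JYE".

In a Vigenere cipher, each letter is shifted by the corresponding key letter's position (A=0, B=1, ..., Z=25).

Step 1: Repeat key to match plaintext length:
  Plaintext: MESSAGE
  Key:       JYEJYEJ
Step 2: Encrypt each letter:
  M(12) + J(9) = (12+9) mod 26 = 21 = V
  E(4) + Y(24) = (4+24) mod 26 = 2 = C
  S(18) + E(4) = (18+4) mod 26 = 22 = W
  S(18) + J(9) = (18+9) mod 26 = 1 = B
  A(0) + Y(24) = (0+24) mod 26 = 24 = Y
  G(6) + E(4) = (6+4) mod 26 = 10 = K
  E(4) + J(9) = (4+9) mod 26 = 13 = N
Ciphertext: VCWBYKN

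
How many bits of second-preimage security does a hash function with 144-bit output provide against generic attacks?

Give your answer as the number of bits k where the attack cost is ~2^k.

Step 1: The hash has a 144-bit output.
Step 2: Second-preimage resistance means: given a specific input x, it should be infeasible to find a different y with h(y) = h(x).
With a 144-bit output, a generic search for a second preimage costs about 2^144 evaluations (each trial matches the fixed target with probability 2^-144).
Step 3: Security level = 144 bits.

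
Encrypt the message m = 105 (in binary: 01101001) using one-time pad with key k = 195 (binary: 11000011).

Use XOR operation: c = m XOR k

Step 1: Write out the XOR operation bit by bit:
  Message: 01101001
  Key:     11000011
  XOR:     10101010
Step 2: Convert to decimal: 10101010 = 170.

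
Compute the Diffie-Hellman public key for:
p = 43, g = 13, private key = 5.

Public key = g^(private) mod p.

Step 1: A = g^a mod p = 13^5 mod 43.
  13^1 mod 43 = 13
  13^2 mod 43 = (13 * 13) mod 43 = 40
  13^3 mod 43 = (40 * 13) mod 43 = 4
  13^4 mod 43 = (4 * 13) mod 43 = 9
  13^5 mod 43 = (9 * 13) mod 43 = 31
Result: A = 31.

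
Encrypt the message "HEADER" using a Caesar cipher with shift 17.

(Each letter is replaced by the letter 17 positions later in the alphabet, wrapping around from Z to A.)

Step 1: For each letter, shift forward by 17 positions (mod 26).
  H (position 7) -> position (7+17) mod 26 = 24 -> Y
  E (position 4) -> position (4+17) mod 26 = 21 -> V
  A (position 0) -> position (0+17) mod 26 = 17 -> R
  D (position 3) -> position (3+17) mod 26 = 20 -> U
  E (position 4) -> position (4+17) mod 26 = 21 -> V
  R (position 17) -> position (17+17) mod 26 = 8 -> I
Result: YVRUVI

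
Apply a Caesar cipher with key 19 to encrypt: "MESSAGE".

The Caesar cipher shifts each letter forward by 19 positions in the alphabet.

Step 1: For each letter, shift forward by 19 positions (mod 26).
  M (position 12) -> position (12+19) mod 26 = 5 -> F
  E (position 4) -> position (4+19) mod 26 = 23 -> X
  S (position 18) -> position (18+19) mod 26 = 11 -> L
  S (position 18) -> position (18+19) mod 26 = 11 -> L
  A (position 0) -> position (0+19) mod 26 = 19 -> T
  G (position 6) -> position (6+19) mod 26 = 25 -> Z
  E (position 4) -> position (4+19) mod 26 = 23 -> X
Result: FXLLTZX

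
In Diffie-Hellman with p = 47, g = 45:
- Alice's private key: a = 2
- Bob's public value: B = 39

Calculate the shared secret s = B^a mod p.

Step 1: s = B^a mod p = 39^2 mod 47.
  39^1 mod 47 = 39
  39^2 mod 47 = (39 * 39) mod 47 = 17
Result: shared secret = 17.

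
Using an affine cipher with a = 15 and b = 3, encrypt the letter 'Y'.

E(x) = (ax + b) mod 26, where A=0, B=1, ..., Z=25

Step 1: Convert 'Y' to number: x = 24.
Step 2: E(24) = (15 * 24 + 3) mod 26 = 363 mod 26 = 25.
Step 3: Convert 25 back to letter: Z.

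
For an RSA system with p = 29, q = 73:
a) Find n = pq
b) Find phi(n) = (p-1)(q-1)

Step 1: n = p * q = 29 * 73 = 2117.
Step 2: phi(n) = (p-1)(q-1) = 28 * 72 = 2016.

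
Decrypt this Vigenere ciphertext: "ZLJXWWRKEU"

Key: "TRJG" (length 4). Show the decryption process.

Step 1: Key 'TRJG' has length 4. Extended key: TRJGTRJGTR
Step 2: Decrypt each position:
  Z(25) - T(19) = 6 = G
  L(11) - R(17) = 20 = U
  J(9) - J(9) = 0 = A
  X(23) - G(6) = 17 = R
  W(22) - T(19) = 3 = D
  W(22) - R(17) = 5 = F
  R(17) - J(9) = 8 = I
  K(10) - G(6) = 4 = E
  E(4) - T(19) = 11 = L
  U(20) - R(17) = 3 = D
Plaintext: GUARDFIELD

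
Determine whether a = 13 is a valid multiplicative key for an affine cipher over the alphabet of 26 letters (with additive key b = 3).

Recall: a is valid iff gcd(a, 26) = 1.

Step 1: Compute gcd(13, 26).
Step 2: gcd(13, 26) = 13.
Since gcd = 13 != 1, 13 shares a common factor with 26, so it cannot be used.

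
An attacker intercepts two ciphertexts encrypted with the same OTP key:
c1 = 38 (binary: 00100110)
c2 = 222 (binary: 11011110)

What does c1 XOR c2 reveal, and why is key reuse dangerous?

Step 1: c1 XOR c2 = (m1 XOR k) XOR (m2 XOR k).
Step 2: By XOR associativity/commutativity: = m1 XOR m2 XOR k XOR k = m1 XOR m2.
Step 3: 00100110 XOR 11011110 = 11111000 = 248.
Step 4: The key cancels out! An attacker learns m1 XOR m2 = 248, revealing the relationship between plaintexts.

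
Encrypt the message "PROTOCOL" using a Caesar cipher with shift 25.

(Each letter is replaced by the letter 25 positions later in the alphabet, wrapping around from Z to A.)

Step 1: For each letter, shift forward by 25 positions (mod 26).
  P (position 15) -> position (15+25) mod 26 = 14 -> O
  R (position 17) -> position (17+25) mod 26 = 16 -> Q
  O (position 14) -> position (14+25) mod 26 = 13 -> N
  T (position 19) -> position (19+25) mod 26 = 18 -> S
  O (position 14) -> position (14+25) mod 26 = 13 -> N
  C (position 2) -> position (2+25) mod 26 = 1 -> B
  O (position 14) -> position (14+25) mod 26 = 13 -> N
  L (position 11) -> position (11+25) mod 26 = 10 -> K
Result: OQNSNBNK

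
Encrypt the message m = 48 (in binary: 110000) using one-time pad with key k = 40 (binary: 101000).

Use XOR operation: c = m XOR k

Step 1: Write out the XOR operation bit by bit:
  Message: 110000
  Key:     101000
  XOR:     011000
Step 2: Convert to decimal: 011000 = 24.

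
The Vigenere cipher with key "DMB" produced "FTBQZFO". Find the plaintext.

Step 1: Extend key: DMBDMBD
Step 2: Decrypt each letter (c - k) mod 26:
  F(5) - D(3) = (5-3) mod 26 = 2 = C
  T(19) - M(12) = (19-12) mod 26 = 7 = H
  B(1) - B(1) = (1-1) mod 26 = 0 = A
  Q(16) - D(3) = (16-3) mod 26 = 13 = N
  Z(25) - M(12) = (25-12) mod 26 = 13 = N
  F(5) - B(1) = (5-1) mod 26 = 4 = E
  O(14) - D(3) = (14-3) mod 26 = 11 = L
Plaintext: CHANNEL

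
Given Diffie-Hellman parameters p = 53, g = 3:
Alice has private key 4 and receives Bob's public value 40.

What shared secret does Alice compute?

Step 1: s = B^a mod p = 40^4 mod 53.
  40^1 mod 53 = 40
  40^2 mod 53 = (40 * 40) mod 53 = 10
  40^3 mod 53 = (10 * 40) mod 53 = 29
  40^4 mod 53 = (29 * 40) mod 53 = 47
Result: shared secret = 47.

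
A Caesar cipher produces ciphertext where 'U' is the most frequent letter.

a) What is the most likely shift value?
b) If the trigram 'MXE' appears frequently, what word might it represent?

Step 1: In English, 'E' is the most frequent letter (12.7%).
Step 2: The most frequent ciphertext letter is 'U' (position 20).
Step 3: Shift = (20 - 4) mod 26 = 16.
Step 4: Decrypt 'MXE' by shifting back 16:
  M -> W
  X -> H
  E -> O
Step 5: 'MXE' decrypts to 'WHO'.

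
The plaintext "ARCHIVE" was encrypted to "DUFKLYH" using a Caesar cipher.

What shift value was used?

Step 1: Compare first letters: A (position 0) -> D (position 3).
Step 2: Shift = (3 - 0) mod 26 = 3.
The shift value is 3.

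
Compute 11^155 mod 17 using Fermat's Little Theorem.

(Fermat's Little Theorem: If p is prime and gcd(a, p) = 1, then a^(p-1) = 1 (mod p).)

Step 1: Since 17 is prime, by Fermat's Little Theorem: 11^16 = 1 (mod 17).
Step 2: Reduce exponent: 155 mod 16 = 11.
Step 3: So 11^155 = 11^11 (mod 17).
Step 4: 11^11 mod 17 = 12.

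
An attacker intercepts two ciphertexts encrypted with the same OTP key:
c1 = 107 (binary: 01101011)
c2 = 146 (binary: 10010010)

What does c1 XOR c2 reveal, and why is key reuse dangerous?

Step 1: c1 XOR c2 = (m1 XOR k) XOR (m2 XOR k).
Step 2: By XOR associativity/commutativity: = m1 XOR m2 XOR k XOR k = m1 XOR m2.
Step 3: 01101011 XOR 10010010 = 11111001 = 249.
Step 4: The key cancels out! An attacker learns m1 XOR m2 = 249, revealing the relationship between plaintexts.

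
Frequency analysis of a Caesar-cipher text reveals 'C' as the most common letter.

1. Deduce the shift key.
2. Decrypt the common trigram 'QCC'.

Step 1: In English, 'E' is the most frequent letter (12.7%).
Step 2: The most frequent ciphertext letter is 'C' (position 2).
Step 3: Shift = (2 - 4) mod 26 = 24.
Step 4: Decrypt 'QCC' by shifting back 24:
  Q -> S
  C -> E
  C -> E
Step 5: 'QCC' decrypts to 'SEE'.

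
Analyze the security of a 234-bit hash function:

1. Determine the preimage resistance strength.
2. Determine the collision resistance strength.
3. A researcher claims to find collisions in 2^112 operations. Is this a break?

Step 1: Preimage resistance requires brute-force of 2^234 operations.
Step 2: Collision resistance (birthday bound) = 2^(234/2) = 2^117.
Step 3: The claimed attack costs 2^112 operations.
Step 4: Since 2^112 < 2^117, the claimed attack beats the generic birthday bound, so collision resistance is broken.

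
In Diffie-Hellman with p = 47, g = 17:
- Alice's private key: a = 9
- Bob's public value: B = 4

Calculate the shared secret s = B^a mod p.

Step 1: s = B^a mod p = 4^9 mod 47.
  4^1 mod 47 = 4
  4^2 mod 47 = (4 * 4) mod 47 = 16
  4^3 mod 47 = (16 * 4) mod 47 = 17
  4^4 mod 47 = (17 * 4) mod 47 = 21
  4^5 mod 47 = (21 * 4) mod 47 = 37
  4^6 mod 47 = (37 * 4) mod 47 = 7
  4^7 mod 47 = (7 * 4) mod 47 = 28
  4^8 mod 47 = (28 * 4) mod 47 = 18
  4^9 mod 47 = (18 * 4) mod 47 = 25
Result: shared secret = 25.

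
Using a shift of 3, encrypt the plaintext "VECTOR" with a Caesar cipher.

Step 1: For each letter, shift forward by 3 positions (mod 26).
  V (position 21) -> position (21+3) mod 26 = 24 -> Y
  E (position 4) -> position (4+3) mod 26 = 7 -> H
  C (position 2) -> position (2+3) mod 26 = 5 -> F
  T (position 19) -> position (19+3) mod 26 = 22 -> W
  O (position 14) -> position (14+3) mod 26 = 17 -> R
  R (position 17) -> position (17+3) mod 26 = 20 -> U
Result: YHFWRU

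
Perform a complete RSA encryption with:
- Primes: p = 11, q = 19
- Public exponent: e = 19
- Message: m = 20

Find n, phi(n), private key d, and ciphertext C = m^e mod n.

Step 1: n = 11 * 19 = 209.
Step 2: phi(n) = (11-1)(19-1) = 10 * 18 = 180.
Step 3: Find d = 19^(-1) mod 180 = 19.
  Verify: 19 * 19 = 361 = 1 (mod 180).
Step 4: C = 20^19 mod 209 = 115.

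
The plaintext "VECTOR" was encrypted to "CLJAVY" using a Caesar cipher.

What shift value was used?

Step 1: Compare first letters: V (position 21) -> C (position 2).
Step 2: Shift = (2 - 21) mod 26 = 7.
The shift value is 7.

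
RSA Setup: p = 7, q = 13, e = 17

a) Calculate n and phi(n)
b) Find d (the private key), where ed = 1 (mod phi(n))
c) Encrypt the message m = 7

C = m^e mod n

Step 1: n = 7 * 13 = 91.
Step 2: phi(n) = (7-1)(13-1) = 6 * 12 = 72.
Step 3: Find d = 17^(-1) mod 72 = 17.
  Verify: 17 * 17 = 289 = 1 (mod 72).
Step 4: C = 7^17 mod 91 = 63.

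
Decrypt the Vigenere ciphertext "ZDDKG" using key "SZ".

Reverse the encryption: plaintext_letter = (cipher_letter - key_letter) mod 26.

Step 1: Extend key: SZSZS
Step 2: Decrypt each letter (c - k) mod 26:
  Z(25) - S(18) = (25-18) mod 26 = 7 = H
  D(3) - Z(25) = (3-25) mod 26 = 4 = E
  D(3) - S(18) = (3-18) mod 26 = 11 = L
  K(10) - Z(25) = (10-25) mod 26 = 11 = L
  G(6) - S(18) = (6-18) mod 26 = 14 = O
Plaintext: HELLO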